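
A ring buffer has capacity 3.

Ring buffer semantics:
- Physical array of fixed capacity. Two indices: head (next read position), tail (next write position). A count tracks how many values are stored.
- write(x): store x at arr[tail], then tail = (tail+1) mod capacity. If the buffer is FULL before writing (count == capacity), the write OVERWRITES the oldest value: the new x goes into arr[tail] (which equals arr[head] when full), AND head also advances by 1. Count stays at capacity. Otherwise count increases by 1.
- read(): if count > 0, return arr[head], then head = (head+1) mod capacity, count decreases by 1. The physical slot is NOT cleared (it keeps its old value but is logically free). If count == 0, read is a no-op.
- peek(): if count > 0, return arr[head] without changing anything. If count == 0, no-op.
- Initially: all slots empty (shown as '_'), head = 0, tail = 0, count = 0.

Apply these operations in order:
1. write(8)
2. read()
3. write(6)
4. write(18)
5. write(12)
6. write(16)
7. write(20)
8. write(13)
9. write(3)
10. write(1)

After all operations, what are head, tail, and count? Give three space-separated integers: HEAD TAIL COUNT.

Answer: 0 0 3

Derivation:
After op 1 (write(8)): arr=[8 _ _] head=0 tail=1 count=1
After op 2 (read()): arr=[8 _ _] head=1 tail=1 count=0
After op 3 (write(6)): arr=[8 6 _] head=1 tail=2 count=1
After op 4 (write(18)): arr=[8 6 18] head=1 tail=0 count=2
After op 5 (write(12)): arr=[12 6 18] head=1 tail=1 count=3
After op 6 (write(16)): arr=[12 16 18] head=2 tail=2 count=3
After op 7 (write(20)): arr=[12 16 20] head=0 tail=0 count=3
After op 8 (write(13)): arr=[13 16 20] head=1 tail=1 count=3
After op 9 (write(3)): arr=[13 3 20] head=2 tail=2 count=3
After op 10 (write(1)): arr=[13 3 1] head=0 tail=0 count=3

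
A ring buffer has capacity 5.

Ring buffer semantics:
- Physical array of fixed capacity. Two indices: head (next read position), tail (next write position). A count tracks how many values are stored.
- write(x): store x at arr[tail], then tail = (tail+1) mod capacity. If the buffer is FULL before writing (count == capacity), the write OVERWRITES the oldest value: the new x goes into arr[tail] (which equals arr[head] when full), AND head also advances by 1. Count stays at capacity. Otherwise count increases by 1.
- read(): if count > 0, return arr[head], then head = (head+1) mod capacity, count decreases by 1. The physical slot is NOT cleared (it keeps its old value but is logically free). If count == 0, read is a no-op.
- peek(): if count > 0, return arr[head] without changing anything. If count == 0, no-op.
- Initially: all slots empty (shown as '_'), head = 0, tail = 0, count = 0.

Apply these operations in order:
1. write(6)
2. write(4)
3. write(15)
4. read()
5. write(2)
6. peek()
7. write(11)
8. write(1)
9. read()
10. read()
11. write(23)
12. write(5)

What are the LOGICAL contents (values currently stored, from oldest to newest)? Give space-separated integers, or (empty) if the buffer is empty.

Answer: 2 11 1 23 5

Derivation:
After op 1 (write(6)): arr=[6 _ _ _ _] head=0 tail=1 count=1
After op 2 (write(4)): arr=[6 4 _ _ _] head=0 tail=2 count=2
After op 3 (write(15)): arr=[6 4 15 _ _] head=0 tail=3 count=3
After op 4 (read()): arr=[6 4 15 _ _] head=1 tail=3 count=2
After op 5 (write(2)): arr=[6 4 15 2 _] head=1 tail=4 count=3
After op 6 (peek()): arr=[6 4 15 2 _] head=1 tail=4 count=3
After op 7 (write(11)): arr=[6 4 15 2 11] head=1 tail=0 count=4
After op 8 (write(1)): arr=[1 4 15 2 11] head=1 tail=1 count=5
After op 9 (read()): arr=[1 4 15 2 11] head=2 tail=1 count=4
After op 10 (read()): arr=[1 4 15 2 11] head=3 tail=1 count=3
After op 11 (write(23)): arr=[1 23 15 2 11] head=3 tail=2 count=4
After op 12 (write(5)): arr=[1 23 5 2 11] head=3 tail=3 count=5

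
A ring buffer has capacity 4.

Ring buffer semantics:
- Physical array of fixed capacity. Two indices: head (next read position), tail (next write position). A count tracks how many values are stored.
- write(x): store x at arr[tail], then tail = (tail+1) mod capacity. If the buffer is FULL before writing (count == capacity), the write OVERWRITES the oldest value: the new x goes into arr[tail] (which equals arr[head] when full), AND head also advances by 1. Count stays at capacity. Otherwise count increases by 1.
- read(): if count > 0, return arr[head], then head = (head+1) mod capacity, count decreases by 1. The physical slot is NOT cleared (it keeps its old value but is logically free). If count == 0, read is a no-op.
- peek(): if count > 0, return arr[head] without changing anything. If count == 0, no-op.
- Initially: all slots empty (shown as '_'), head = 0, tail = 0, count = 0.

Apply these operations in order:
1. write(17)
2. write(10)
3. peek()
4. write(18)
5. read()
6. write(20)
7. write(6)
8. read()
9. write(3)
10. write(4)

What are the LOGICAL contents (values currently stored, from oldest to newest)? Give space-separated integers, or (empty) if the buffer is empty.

After op 1 (write(17)): arr=[17 _ _ _] head=0 tail=1 count=1
After op 2 (write(10)): arr=[17 10 _ _] head=0 tail=2 count=2
After op 3 (peek()): arr=[17 10 _ _] head=0 tail=2 count=2
After op 4 (write(18)): arr=[17 10 18 _] head=0 tail=3 count=3
After op 5 (read()): arr=[17 10 18 _] head=1 tail=3 count=2
After op 6 (write(20)): arr=[17 10 18 20] head=1 tail=0 count=3
After op 7 (write(6)): arr=[6 10 18 20] head=1 tail=1 count=4
After op 8 (read()): arr=[6 10 18 20] head=2 tail=1 count=3
After op 9 (write(3)): arr=[6 3 18 20] head=2 tail=2 count=4
After op 10 (write(4)): arr=[6 3 4 20] head=3 tail=3 count=4

Answer: 20 6 3 4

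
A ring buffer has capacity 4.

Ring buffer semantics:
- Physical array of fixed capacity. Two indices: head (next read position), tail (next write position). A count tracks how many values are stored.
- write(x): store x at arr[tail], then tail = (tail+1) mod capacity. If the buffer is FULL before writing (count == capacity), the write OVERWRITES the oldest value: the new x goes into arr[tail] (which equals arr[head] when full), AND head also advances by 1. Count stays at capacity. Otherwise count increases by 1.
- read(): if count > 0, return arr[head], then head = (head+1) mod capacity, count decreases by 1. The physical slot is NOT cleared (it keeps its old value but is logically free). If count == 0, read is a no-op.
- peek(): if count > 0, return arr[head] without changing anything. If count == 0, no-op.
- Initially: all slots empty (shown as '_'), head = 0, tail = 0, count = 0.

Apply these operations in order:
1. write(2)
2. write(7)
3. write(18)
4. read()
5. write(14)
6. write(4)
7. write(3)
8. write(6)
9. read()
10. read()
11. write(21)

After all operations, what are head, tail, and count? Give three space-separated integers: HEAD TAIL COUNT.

Answer: 1 0 3

Derivation:
After op 1 (write(2)): arr=[2 _ _ _] head=0 tail=1 count=1
After op 2 (write(7)): arr=[2 7 _ _] head=0 tail=2 count=2
After op 3 (write(18)): arr=[2 7 18 _] head=0 tail=3 count=3
After op 4 (read()): arr=[2 7 18 _] head=1 tail=3 count=2
After op 5 (write(14)): arr=[2 7 18 14] head=1 tail=0 count=3
After op 6 (write(4)): arr=[4 7 18 14] head=1 tail=1 count=4
After op 7 (write(3)): arr=[4 3 18 14] head=2 tail=2 count=4
After op 8 (write(6)): arr=[4 3 6 14] head=3 tail=3 count=4
After op 9 (read()): arr=[4 3 6 14] head=0 tail=3 count=3
After op 10 (read()): arr=[4 3 6 14] head=1 tail=3 count=2
After op 11 (write(21)): arr=[4 3 6 21] head=1 tail=0 count=3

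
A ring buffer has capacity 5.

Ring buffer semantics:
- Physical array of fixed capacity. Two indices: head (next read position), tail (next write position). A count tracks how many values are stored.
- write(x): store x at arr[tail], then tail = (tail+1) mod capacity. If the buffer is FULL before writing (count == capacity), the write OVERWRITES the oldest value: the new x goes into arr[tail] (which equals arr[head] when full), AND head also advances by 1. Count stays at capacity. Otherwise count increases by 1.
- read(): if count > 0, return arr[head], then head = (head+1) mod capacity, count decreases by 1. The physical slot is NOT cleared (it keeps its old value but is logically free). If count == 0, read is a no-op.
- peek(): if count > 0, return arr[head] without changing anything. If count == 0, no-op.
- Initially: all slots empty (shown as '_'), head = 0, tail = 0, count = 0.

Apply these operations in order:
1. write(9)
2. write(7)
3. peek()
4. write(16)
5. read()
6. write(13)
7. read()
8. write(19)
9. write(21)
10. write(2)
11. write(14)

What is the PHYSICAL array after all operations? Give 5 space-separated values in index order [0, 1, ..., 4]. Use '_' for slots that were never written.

After op 1 (write(9)): arr=[9 _ _ _ _] head=0 tail=1 count=1
After op 2 (write(7)): arr=[9 7 _ _ _] head=0 tail=2 count=2
After op 3 (peek()): arr=[9 7 _ _ _] head=0 tail=2 count=2
After op 4 (write(16)): arr=[9 7 16 _ _] head=0 tail=3 count=3
After op 5 (read()): arr=[9 7 16 _ _] head=1 tail=3 count=2
After op 6 (write(13)): arr=[9 7 16 13 _] head=1 tail=4 count=3
After op 7 (read()): arr=[9 7 16 13 _] head=2 tail=4 count=2
After op 8 (write(19)): arr=[9 7 16 13 19] head=2 tail=0 count=3
After op 9 (write(21)): arr=[21 7 16 13 19] head=2 tail=1 count=4
After op 10 (write(2)): arr=[21 2 16 13 19] head=2 tail=2 count=5
After op 11 (write(14)): arr=[21 2 14 13 19] head=3 tail=3 count=5

Answer: 21 2 14 13 19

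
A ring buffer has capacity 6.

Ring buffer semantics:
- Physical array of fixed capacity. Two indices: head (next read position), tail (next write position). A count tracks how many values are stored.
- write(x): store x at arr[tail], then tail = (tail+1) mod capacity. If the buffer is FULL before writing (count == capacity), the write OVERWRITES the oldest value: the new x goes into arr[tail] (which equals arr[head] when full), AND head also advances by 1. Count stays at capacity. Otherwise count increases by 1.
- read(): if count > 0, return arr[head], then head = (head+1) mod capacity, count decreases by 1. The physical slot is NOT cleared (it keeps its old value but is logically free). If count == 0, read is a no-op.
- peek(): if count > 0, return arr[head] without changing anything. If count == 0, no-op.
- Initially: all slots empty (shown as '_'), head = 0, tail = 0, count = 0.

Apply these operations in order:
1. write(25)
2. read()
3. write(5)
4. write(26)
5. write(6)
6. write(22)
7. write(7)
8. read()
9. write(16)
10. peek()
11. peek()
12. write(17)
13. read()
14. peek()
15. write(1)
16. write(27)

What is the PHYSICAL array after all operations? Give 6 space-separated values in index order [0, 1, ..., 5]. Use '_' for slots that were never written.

Answer: 16 17 1 27 22 7

Derivation:
After op 1 (write(25)): arr=[25 _ _ _ _ _] head=0 tail=1 count=1
After op 2 (read()): arr=[25 _ _ _ _ _] head=1 tail=1 count=0
After op 3 (write(5)): arr=[25 5 _ _ _ _] head=1 tail=2 count=1
After op 4 (write(26)): arr=[25 5 26 _ _ _] head=1 tail=3 count=2
After op 5 (write(6)): arr=[25 5 26 6 _ _] head=1 tail=4 count=3
After op 6 (write(22)): arr=[25 5 26 6 22 _] head=1 tail=5 count=4
After op 7 (write(7)): arr=[25 5 26 6 22 7] head=1 tail=0 count=5
After op 8 (read()): arr=[25 5 26 6 22 7] head=2 tail=0 count=4
After op 9 (write(16)): arr=[16 5 26 6 22 7] head=2 tail=1 count=5
After op 10 (peek()): arr=[16 5 26 6 22 7] head=2 tail=1 count=5
After op 11 (peek()): arr=[16 5 26 6 22 7] head=2 tail=1 count=5
After op 12 (write(17)): arr=[16 17 26 6 22 7] head=2 tail=2 count=6
After op 13 (read()): arr=[16 17 26 6 22 7] head=3 tail=2 count=5
After op 14 (peek()): arr=[16 17 26 6 22 7] head=3 tail=2 count=5
After op 15 (write(1)): arr=[16 17 1 6 22 7] head=3 tail=3 count=6
After op 16 (write(27)): arr=[16 17 1 27 22 7] head=4 tail=4 count=6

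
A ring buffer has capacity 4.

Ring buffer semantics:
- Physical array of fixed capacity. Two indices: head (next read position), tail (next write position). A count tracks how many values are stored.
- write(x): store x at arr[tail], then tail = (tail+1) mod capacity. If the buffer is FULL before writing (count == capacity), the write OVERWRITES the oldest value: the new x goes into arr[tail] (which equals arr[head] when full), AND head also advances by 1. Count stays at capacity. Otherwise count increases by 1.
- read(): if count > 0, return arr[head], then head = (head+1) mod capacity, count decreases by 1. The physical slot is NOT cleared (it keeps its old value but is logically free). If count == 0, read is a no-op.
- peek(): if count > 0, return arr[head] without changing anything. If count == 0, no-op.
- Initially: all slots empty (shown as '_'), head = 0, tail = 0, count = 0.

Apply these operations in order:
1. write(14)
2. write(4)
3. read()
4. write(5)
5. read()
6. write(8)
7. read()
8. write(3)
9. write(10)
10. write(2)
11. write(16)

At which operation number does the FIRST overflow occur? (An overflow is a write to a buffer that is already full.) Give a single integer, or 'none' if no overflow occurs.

Answer: 11

Derivation:
After op 1 (write(14)): arr=[14 _ _ _] head=0 tail=1 count=1
After op 2 (write(4)): arr=[14 4 _ _] head=0 tail=2 count=2
After op 3 (read()): arr=[14 4 _ _] head=1 tail=2 count=1
After op 4 (write(5)): arr=[14 4 5 _] head=1 tail=3 count=2
After op 5 (read()): arr=[14 4 5 _] head=2 tail=3 count=1
After op 6 (write(8)): arr=[14 4 5 8] head=2 tail=0 count=2
After op 7 (read()): arr=[14 4 5 8] head=3 tail=0 count=1
After op 8 (write(3)): arr=[3 4 5 8] head=3 tail=1 count=2
After op 9 (write(10)): arr=[3 10 5 8] head=3 tail=2 count=3
After op 10 (write(2)): arr=[3 10 2 8] head=3 tail=3 count=4
After op 11 (write(16)): arr=[3 10 2 16] head=0 tail=0 count=4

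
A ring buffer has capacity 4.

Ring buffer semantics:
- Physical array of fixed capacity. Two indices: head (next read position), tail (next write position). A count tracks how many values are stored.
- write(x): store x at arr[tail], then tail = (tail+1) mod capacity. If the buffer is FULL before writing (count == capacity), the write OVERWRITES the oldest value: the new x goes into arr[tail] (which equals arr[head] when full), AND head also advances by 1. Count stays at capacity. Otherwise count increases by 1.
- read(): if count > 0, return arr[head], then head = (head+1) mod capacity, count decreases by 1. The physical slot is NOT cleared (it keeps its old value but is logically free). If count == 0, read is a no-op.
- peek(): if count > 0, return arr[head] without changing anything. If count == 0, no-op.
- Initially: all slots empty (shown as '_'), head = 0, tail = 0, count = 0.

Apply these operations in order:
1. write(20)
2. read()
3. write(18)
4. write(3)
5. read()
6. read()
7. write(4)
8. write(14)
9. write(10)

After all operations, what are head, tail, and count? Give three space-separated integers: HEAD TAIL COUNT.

After op 1 (write(20)): arr=[20 _ _ _] head=0 tail=1 count=1
After op 2 (read()): arr=[20 _ _ _] head=1 tail=1 count=0
After op 3 (write(18)): arr=[20 18 _ _] head=1 tail=2 count=1
After op 4 (write(3)): arr=[20 18 3 _] head=1 tail=3 count=2
After op 5 (read()): arr=[20 18 3 _] head=2 tail=3 count=1
After op 6 (read()): arr=[20 18 3 _] head=3 tail=3 count=0
After op 7 (write(4)): arr=[20 18 3 4] head=3 tail=0 count=1
After op 8 (write(14)): arr=[14 18 3 4] head=3 tail=1 count=2
After op 9 (write(10)): arr=[14 10 3 4] head=3 tail=2 count=3

Answer: 3 2 3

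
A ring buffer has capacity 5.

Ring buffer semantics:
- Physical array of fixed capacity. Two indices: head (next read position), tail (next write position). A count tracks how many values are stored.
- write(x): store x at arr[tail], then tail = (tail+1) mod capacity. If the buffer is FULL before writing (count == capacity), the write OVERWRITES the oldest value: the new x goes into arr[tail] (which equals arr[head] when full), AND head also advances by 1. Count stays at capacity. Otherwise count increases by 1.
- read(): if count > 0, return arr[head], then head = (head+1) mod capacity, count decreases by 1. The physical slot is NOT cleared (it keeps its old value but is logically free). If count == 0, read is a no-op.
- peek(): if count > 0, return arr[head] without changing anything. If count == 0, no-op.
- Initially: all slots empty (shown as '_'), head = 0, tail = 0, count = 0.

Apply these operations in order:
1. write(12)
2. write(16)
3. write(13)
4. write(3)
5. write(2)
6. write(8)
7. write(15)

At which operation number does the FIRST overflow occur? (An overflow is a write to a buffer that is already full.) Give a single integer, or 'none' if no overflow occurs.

Answer: 6

Derivation:
After op 1 (write(12)): arr=[12 _ _ _ _] head=0 tail=1 count=1
After op 2 (write(16)): arr=[12 16 _ _ _] head=0 tail=2 count=2
After op 3 (write(13)): arr=[12 16 13 _ _] head=0 tail=3 count=3
After op 4 (write(3)): arr=[12 16 13 3 _] head=0 tail=4 count=4
After op 5 (write(2)): arr=[12 16 13 3 2] head=0 tail=0 count=5
After op 6 (write(8)): arr=[8 16 13 3 2] head=1 tail=1 count=5
After op 7 (write(15)): arr=[8 15 13 3 2] head=2 tail=2 count=5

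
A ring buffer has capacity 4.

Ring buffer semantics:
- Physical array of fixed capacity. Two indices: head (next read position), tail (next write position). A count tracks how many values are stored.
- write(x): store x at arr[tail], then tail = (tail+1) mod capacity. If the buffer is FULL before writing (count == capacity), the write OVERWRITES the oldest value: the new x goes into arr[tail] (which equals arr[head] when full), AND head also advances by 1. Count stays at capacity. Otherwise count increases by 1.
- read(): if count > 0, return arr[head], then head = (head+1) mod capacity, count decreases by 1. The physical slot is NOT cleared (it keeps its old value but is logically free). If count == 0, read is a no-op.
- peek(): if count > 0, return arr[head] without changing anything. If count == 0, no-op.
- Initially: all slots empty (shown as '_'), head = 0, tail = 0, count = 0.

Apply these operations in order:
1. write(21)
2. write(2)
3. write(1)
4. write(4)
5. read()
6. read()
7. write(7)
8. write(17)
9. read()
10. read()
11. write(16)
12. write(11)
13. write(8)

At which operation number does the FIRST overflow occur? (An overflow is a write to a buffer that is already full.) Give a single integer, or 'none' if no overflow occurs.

Answer: 13

Derivation:
After op 1 (write(21)): arr=[21 _ _ _] head=0 tail=1 count=1
After op 2 (write(2)): arr=[21 2 _ _] head=0 tail=2 count=2
After op 3 (write(1)): arr=[21 2 1 _] head=0 tail=3 count=3
After op 4 (write(4)): arr=[21 2 1 4] head=0 tail=0 count=4
After op 5 (read()): arr=[21 2 1 4] head=1 tail=0 count=3
After op 6 (read()): arr=[21 2 1 4] head=2 tail=0 count=2
After op 7 (write(7)): arr=[7 2 1 4] head=2 tail=1 count=3
After op 8 (write(17)): arr=[7 17 1 4] head=2 tail=2 count=4
After op 9 (read()): arr=[7 17 1 4] head=3 tail=2 count=3
After op 10 (read()): arr=[7 17 1 4] head=0 tail=2 count=2
After op 11 (write(16)): arr=[7 17 16 4] head=0 tail=3 count=3
After op 12 (write(11)): arr=[7 17 16 11] head=0 tail=0 count=4
After op 13 (write(8)): arr=[8 17 16 11] head=1 tail=1 count=4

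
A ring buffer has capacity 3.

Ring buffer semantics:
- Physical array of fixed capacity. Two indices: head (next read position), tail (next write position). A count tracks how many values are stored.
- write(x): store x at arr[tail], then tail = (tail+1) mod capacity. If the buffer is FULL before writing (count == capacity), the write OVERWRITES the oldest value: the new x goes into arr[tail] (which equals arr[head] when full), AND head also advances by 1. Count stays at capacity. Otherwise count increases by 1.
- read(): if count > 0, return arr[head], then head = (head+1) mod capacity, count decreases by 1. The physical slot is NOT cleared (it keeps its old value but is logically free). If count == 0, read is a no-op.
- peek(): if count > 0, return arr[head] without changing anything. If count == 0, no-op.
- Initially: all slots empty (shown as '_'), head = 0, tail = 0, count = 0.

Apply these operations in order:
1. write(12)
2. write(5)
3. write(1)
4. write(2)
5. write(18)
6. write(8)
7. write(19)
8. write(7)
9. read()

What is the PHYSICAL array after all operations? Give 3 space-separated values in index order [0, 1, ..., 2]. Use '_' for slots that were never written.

Answer: 19 7 8

Derivation:
After op 1 (write(12)): arr=[12 _ _] head=0 tail=1 count=1
After op 2 (write(5)): arr=[12 5 _] head=0 tail=2 count=2
After op 3 (write(1)): arr=[12 5 1] head=0 tail=0 count=3
After op 4 (write(2)): arr=[2 5 1] head=1 tail=1 count=3
After op 5 (write(18)): arr=[2 18 1] head=2 tail=2 count=3
After op 6 (write(8)): arr=[2 18 8] head=0 tail=0 count=3
After op 7 (write(19)): arr=[19 18 8] head=1 tail=1 count=3
After op 8 (write(7)): arr=[19 7 8] head=2 tail=2 count=3
After op 9 (read()): arr=[19 7 8] head=0 tail=2 count=2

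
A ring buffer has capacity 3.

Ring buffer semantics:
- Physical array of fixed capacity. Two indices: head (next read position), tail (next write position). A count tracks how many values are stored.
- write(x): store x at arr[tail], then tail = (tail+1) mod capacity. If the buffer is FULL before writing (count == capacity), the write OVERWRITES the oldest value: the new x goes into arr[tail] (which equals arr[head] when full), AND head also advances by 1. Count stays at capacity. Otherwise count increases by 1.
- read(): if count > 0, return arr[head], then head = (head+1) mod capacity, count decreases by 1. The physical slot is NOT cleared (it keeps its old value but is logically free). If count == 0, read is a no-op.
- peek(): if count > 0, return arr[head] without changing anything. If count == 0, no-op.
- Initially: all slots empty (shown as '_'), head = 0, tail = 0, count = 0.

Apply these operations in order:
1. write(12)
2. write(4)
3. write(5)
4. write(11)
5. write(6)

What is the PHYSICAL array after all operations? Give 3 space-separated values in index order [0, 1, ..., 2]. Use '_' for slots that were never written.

Answer: 11 6 5

Derivation:
After op 1 (write(12)): arr=[12 _ _] head=0 tail=1 count=1
After op 2 (write(4)): arr=[12 4 _] head=0 tail=2 count=2
After op 3 (write(5)): arr=[12 4 5] head=0 tail=0 count=3
After op 4 (write(11)): arr=[11 4 5] head=1 tail=1 count=3
After op 5 (write(6)): arr=[11 6 5] head=2 tail=2 count=3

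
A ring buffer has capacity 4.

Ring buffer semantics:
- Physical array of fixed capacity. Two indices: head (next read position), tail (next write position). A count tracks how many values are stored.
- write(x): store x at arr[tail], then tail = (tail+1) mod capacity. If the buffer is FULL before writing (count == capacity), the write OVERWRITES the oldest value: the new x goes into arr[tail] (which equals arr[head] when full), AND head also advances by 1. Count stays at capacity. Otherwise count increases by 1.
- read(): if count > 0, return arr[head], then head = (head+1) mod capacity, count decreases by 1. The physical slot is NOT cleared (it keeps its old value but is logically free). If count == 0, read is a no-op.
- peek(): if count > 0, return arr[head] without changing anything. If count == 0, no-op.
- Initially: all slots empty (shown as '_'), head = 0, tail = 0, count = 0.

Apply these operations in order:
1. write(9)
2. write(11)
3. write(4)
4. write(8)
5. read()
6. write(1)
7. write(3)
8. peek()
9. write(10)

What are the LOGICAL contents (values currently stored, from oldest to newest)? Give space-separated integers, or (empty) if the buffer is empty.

Answer: 8 1 3 10

Derivation:
After op 1 (write(9)): arr=[9 _ _ _] head=0 tail=1 count=1
After op 2 (write(11)): arr=[9 11 _ _] head=0 tail=2 count=2
After op 3 (write(4)): arr=[9 11 4 _] head=0 tail=3 count=3
After op 4 (write(8)): arr=[9 11 4 8] head=0 tail=0 count=4
After op 5 (read()): arr=[9 11 4 8] head=1 tail=0 count=3
After op 6 (write(1)): arr=[1 11 4 8] head=1 tail=1 count=4
After op 7 (write(3)): arr=[1 3 4 8] head=2 tail=2 count=4
After op 8 (peek()): arr=[1 3 4 8] head=2 tail=2 count=4
After op 9 (write(10)): arr=[1 3 10 8] head=3 tail=3 count=4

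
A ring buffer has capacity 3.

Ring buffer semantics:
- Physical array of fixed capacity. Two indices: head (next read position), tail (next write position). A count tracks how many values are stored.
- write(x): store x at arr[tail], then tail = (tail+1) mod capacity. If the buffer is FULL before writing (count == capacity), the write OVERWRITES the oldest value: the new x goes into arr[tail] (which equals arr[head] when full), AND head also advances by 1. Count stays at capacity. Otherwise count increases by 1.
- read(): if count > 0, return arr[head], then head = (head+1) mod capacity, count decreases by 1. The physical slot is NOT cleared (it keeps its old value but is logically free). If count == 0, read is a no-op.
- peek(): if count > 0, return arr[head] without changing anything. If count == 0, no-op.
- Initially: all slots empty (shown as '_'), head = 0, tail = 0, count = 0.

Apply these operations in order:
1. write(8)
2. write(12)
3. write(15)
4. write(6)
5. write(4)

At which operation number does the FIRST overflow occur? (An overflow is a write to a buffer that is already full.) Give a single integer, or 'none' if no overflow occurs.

After op 1 (write(8)): arr=[8 _ _] head=0 tail=1 count=1
After op 2 (write(12)): arr=[8 12 _] head=0 tail=2 count=2
After op 3 (write(15)): arr=[8 12 15] head=0 tail=0 count=3
After op 4 (write(6)): arr=[6 12 15] head=1 tail=1 count=3
After op 5 (write(4)): arr=[6 4 15] head=2 tail=2 count=3

Answer: 4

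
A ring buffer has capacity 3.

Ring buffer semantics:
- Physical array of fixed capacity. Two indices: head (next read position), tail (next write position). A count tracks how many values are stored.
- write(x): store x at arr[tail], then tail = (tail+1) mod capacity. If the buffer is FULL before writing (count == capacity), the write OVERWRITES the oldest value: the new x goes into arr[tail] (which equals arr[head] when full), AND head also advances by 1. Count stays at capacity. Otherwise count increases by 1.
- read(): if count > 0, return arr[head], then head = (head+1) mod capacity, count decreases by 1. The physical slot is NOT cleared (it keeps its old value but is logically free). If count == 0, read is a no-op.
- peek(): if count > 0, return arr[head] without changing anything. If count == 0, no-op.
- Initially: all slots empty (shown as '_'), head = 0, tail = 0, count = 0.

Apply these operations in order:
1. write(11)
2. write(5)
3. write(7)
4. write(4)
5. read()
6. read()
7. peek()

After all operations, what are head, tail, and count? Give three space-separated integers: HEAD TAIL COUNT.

Answer: 0 1 1

Derivation:
After op 1 (write(11)): arr=[11 _ _] head=0 tail=1 count=1
After op 2 (write(5)): arr=[11 5 _] head=0 tail=2 count=2
After op 3 (write(7)): arr=[11 5 7] head=0 tail=0 count=3
After op 4 (write(4)): arr=[4 5 7] head=1 tail=1 count=3
After op 5 (read()): arr=[4 5 7] head=2 tail=1 count=2
After op 6 (read()): arr=[4 5 7] head=0 tail=1 count=1
After op 7 (peek()): arr=[4 5 7] head=0 tail=1 count=1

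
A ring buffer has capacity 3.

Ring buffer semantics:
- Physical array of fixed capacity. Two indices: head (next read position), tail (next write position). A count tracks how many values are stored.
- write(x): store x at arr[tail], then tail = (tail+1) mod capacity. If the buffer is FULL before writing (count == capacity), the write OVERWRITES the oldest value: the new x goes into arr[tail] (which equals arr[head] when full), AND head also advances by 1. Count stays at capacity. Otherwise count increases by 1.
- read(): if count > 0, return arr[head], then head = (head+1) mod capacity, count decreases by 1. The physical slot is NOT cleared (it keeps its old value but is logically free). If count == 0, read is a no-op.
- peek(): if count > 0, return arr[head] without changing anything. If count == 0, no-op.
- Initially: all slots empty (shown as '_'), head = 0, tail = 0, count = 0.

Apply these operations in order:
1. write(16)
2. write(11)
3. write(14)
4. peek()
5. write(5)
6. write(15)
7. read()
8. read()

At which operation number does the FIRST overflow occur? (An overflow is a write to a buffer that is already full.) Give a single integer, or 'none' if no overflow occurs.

Answer: 5

Derivation:
After op 1 (write(16)): arr=[16 _ _] head=0 tail=1 count=1
After op 2 (write(11)): arr=[16 11 _] head=0 tail=2 count=2
After op 3 (write(14)): arr=[16 11 14] head=0 tail=0 count=3
After op 4 (peek()): arr=[16 11 14] head=0 tail=0 count=3
After op 5 (write(5)): arr=[5 11 14] head=1 tail=1 count=3
After op 6 (write(15)): arr=[5 15 14] head=2 tail=2 count=3
After op 7 (read()): arr=[5 15 14] head=0 tail=2 count=2
After op 8 (read()): arr=[5 15 14] head=1 tail=2 count=1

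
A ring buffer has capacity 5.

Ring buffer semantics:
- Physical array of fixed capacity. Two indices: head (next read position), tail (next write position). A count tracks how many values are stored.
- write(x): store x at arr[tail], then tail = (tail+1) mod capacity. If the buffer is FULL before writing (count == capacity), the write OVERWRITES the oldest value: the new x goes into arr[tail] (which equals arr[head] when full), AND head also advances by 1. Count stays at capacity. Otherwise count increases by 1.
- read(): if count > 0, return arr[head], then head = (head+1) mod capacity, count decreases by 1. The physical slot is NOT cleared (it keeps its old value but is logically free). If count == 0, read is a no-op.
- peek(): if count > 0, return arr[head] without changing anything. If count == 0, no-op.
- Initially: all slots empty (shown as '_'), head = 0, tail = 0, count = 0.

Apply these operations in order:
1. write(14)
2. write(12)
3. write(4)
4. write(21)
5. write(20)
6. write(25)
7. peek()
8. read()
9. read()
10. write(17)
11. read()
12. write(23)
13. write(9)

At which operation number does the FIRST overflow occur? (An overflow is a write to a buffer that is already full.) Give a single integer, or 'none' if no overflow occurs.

Answer: 6

Derivation:
After op 1 (write(14)): arr=[14 _ _ _ _] head=0 tail=1 count=1
After op 2 (write(12)): arr=[14 12 _ _ _] head=0 tail=2 count=2
After op 3 (write(4)): arr=[14 12 4 _ _] head=0 tail=3 count=3
After op 4 (write(21)): arr=[14 12 4 21 _] head=0 tail=4 count=4
After op 5 (write(20)): arr=[14 12 4 21 20] head=0 tail=0 count=5
After op 6 (write(25)): arr=[25 12 4 21 20] head=1 tail=1 count=5
After op 7 (peek()): arr=[25 12 4 21 20] head=1 tail=1 count=5
After op 8 (read()): arr=[25 12 4 21 20] head=2 tail=1 count=4
After op 9 (read()): arr=[25 12 4 21 20] head=3 tail=1 count=3
After op 10 (write(17)): arr=[25 17 4 21 20] head=3 tail=2 count=4
After op 11 (read()): arr=[25 17 4 21 20] head=4 tail=2 count=3
After op 12 (write(23)): arr=[25 17 23 21 20] head=4 tail=3 count=4
After op 13 (write(9)): arr=[25 17 23 9 20] head=4 tail=4 count=5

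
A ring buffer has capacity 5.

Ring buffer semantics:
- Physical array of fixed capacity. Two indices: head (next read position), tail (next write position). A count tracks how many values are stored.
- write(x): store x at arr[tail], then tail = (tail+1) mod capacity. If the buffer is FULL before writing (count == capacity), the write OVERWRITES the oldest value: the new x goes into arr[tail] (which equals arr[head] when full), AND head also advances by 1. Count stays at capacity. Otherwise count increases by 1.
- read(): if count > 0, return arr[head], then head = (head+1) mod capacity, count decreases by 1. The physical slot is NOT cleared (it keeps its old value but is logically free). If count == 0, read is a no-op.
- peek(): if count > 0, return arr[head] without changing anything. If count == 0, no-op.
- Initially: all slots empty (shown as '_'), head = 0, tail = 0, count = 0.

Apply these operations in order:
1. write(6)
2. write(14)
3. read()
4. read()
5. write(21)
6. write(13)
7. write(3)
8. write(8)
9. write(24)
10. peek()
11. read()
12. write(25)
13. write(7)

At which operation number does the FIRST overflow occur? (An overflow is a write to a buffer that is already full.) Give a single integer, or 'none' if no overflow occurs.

Answer: 13

Derivation:
After op 1 (write(6)): arr=[6 _ _ _ _] head=0 tail=1 count=1
After op 2 (write(14)): arr=[6 14 _ _ _] head=0 tail=2 count=2
After op 3 (read()): arr=[6 14 _ _ _] head=1 tail=2 count=1
After op 4 (read()): arr=[6 14 _ _ _] head=2 tail=2 count=0
After op 5 (write(21)): arr=[6 14 21 _ _] head=2 tail=3 count=1
After op 6 (write(13)): arr=[6 14 21 13 _] head=2 tail=4 count=2
After op 7 (write(3)): arr=[6 14 21 13 3] head=2 tail=0 count=3
After op 8 (write(8)): arr=[8 14 21 13 3] head=2 tail=1 count=4
After op 9 (write(24)): arr=[8 24 21 13 3] head=2 tail=2 count=5
After op 10 (peek()): arr=[8 24 21 13 3] head=2 tail=2 count=5
After op 11 (read()): arr=[8 24 21 13 3] head=3 tail=2 count=4
After op 12 (write(25)): arr=[8 24 25 13 3] head=3 tail=3 count=5
After op 13 (write(7)): arr=[8 24 25 7 3] head=4 tail=4 count=5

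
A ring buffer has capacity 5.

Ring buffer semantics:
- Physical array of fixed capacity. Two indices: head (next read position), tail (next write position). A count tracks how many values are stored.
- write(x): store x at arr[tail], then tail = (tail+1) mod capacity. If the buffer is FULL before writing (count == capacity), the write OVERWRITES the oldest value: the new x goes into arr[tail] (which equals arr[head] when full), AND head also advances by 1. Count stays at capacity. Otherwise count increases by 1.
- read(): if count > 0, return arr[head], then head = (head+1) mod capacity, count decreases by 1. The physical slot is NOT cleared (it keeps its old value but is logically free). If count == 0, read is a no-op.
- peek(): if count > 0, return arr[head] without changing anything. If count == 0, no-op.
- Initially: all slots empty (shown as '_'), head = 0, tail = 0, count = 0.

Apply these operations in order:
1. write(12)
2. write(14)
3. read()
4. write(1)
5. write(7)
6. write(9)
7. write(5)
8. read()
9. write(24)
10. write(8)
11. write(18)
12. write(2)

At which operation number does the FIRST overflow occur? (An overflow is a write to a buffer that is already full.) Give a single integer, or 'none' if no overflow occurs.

Answer: 10

Derivation:
After op 1 (write(12)): arr=[12 _ _ _ _] head=0 tail=1 count=1
After op 2 (write(14)): arr=[12 14 _ _ _] head=0 tail=2 count=2
After op 3 (read()): arr=[12 14 _ _ _] head=1 tail=2 count=1
After op 4 (write(1)): arr=[12 14 1 _ _] head=1 tail=3 count=2
After op 5 (write(7)): arr=[12 14 1 7 _] head=1 tail=4 count=3
After op 6 (write(9)): arr=[12 14 1 7 9] head=1 tail=0 count=4
After op 7 (write(5)): arr=[5 14 1 7 9] head=1 tail=1 count=5
After op 8 (read()): arr=[5 14 1 7 9] head=2 tail=1 count=4
After op 9 (write(24)): arr=[5 24 1 7 9] head=2 tail=2 count=5
After op 10 (write(8)): arr=[5 24 8 7 9] head=3 tail=3 count=5
After op 11 (write(18)): arr=[5 24 8 18 9] head=4 tail=4 count=5
After op 12 (write(2)): arr=[5 24 8 18 2] head=0 tail=0 count=5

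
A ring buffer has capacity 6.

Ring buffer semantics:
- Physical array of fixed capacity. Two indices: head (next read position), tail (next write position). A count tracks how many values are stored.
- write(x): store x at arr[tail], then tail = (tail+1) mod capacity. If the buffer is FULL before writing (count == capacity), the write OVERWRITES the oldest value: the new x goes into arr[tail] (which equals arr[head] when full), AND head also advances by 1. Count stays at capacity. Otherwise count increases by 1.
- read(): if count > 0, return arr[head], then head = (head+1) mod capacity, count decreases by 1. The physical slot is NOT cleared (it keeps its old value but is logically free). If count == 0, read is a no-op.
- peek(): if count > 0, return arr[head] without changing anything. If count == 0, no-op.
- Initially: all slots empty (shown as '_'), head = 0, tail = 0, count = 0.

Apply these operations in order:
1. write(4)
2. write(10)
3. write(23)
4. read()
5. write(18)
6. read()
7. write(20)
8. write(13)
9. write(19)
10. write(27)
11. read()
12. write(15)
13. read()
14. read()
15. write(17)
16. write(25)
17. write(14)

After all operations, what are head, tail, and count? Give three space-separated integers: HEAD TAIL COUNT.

Answer: 0 0 6

Derivation:
After op 1 (write(4)): arr=[4 _ _ _ _ _] head=0 tail=1 count=1
After op 2 (write(10)): arr=[4 10 _ _ _ _] head=0 tail=2 count=2
After op 3 (write(23)): arr=[4 10 23 _ _ _] head=0 tail=3 count=3
After op 4 (read()): arr=[4 10 23 _ _ _] head=1 tail=3 count=2
After op 5 (write(18)): arr=[4 10 23 18 _ _] head=1 tail=4 count=3
After op 6 (read()): arr=[4 10 23 18 _ _] head=2 tail=4 count=2
After op 7 (write(20)): arr=[4 10 23 18 20 _] head=2 tail=5 count=3
After op 8 (write(13)): arr=[4 10 23 18 20 13] head=2 tail=0 count=4
After op 9 (write(19)): arr=[19 10 23 18 20 13] head=2 tail=1 count=5
After op 10 (write(27)): arr=[19 27 23 18 20 13] head=2 tail=2 count=6
After op 11 (read()): arr=[19 27 23 18 20 13] head=3 tail=2 count=5
After op 12 (write(15)): arr=[19 27 15 18 20 13] head=3 tail=3 count=6
After op 13 (read()): arr=[19 27 15 18 20 13] head=4 tail=3 count=5
After op 14 (read()): arr=[19 27 15 18 20 13] head=5 tail=3 count=4
After op 15 (write(17)): arr=[19 27 15 17 20 13] head=5 tail=4 count=5
After op 16 (write(25)): arr=[19 27 15 17 25 13] head=5 tail=5 count=6
After op 17 (write(14)): arr=[19 27 15 17 25 14] head=0 tail=0 count=6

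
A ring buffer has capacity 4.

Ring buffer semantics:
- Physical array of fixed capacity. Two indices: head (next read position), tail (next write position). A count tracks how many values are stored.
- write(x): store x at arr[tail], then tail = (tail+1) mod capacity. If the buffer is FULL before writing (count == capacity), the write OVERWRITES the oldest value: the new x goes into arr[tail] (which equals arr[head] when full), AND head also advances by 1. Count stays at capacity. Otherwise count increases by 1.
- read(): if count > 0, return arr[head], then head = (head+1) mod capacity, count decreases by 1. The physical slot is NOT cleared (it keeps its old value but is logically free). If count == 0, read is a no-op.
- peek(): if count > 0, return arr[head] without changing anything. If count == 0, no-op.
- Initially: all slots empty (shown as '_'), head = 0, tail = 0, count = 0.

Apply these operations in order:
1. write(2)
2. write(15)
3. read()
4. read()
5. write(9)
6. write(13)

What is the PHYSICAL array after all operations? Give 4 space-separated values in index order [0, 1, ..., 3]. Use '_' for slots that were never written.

Answer: 2 15 9 13

Derivation:
After op 1 (write(2)): arr=[2 _ _ _] head=0 tail=1 count=1
After op 2 (write(15)): arr=[2 15 _ _] head=0 tail=2 count=2
After op 3 (read()): arr=[2 15 _ _] head=1 tail=2 count=1
After op 4 (read()): arr=[2 15 _ _] head=2 tail=2 count=0
After op 5 (write(9)): arr=[2 15 9 _] head=2 tail=3 count=1
After op 6 (write(13)): arr=[2 15 9 13] head=2 tail=0 count=2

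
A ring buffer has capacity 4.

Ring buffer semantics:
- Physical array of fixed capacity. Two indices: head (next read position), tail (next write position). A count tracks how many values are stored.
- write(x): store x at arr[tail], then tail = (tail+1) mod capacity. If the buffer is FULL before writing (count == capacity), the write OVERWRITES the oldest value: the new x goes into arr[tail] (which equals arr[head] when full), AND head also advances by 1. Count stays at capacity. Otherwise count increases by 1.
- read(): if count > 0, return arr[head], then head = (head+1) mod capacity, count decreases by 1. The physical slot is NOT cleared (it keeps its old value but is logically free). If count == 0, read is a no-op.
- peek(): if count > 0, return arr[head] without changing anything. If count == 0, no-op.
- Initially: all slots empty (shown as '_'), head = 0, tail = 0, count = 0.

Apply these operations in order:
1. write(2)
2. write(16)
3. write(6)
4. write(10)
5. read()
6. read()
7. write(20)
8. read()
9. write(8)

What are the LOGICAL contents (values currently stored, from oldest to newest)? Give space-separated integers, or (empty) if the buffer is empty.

Answer: 10 20 8

Derivation:
After op 1 (write(2)): arr=[2 _ _ _] head=0 tail=1 count=1
After op 2 (write(16)): arr=[2 16 _ _] head=0 tail=2 count=2
After op 3 (write(6)): arr=[2 16 6 _] head=0 tail=3 count=3
After op 4 (write(10)): arr=[2 16 6 10] head=0 tail=0 count=4
After op 5 (read()): arr=[2 16 6 10] head=1 tail=0 count=3
After op 6 (read()): arr=[2 16 6 10] head=2 tail=0 count=2
After op 7 (write(20)): arr=[20 16 6 10] head=2 tail=1 count=3
After op 8 (read()): arr=[20 16 6 10] head=3 tail=1 count=2
After op 9 (write(8)): arr=[20 8 6 10] head=3 tail=2 count=3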